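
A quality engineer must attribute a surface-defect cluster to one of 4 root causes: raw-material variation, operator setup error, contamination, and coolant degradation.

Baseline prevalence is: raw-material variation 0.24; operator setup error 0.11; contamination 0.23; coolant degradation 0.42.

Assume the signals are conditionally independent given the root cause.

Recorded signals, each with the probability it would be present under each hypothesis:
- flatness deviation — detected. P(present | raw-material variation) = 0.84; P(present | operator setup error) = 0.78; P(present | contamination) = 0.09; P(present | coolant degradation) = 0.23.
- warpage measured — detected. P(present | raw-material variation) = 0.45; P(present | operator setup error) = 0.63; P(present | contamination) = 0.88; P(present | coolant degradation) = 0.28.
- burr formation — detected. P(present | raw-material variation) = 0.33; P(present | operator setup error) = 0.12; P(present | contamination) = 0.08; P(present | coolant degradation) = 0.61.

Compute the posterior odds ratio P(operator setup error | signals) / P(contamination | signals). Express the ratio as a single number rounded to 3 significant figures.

Unnormalized posterior weight (prior times the signal likelihoods) for each of the two hypotheses:
  operator setup error: 0.11 × 0.78 × 0.63 × 0.12 = 0.0064865
  contamination: 0.23 × 0.09 × 0.88 × 0.08 = 0.0014573
Odds(operator setup error : contamination) = 0.0064865 / 0.0014573 ≈ 4.45.

4.45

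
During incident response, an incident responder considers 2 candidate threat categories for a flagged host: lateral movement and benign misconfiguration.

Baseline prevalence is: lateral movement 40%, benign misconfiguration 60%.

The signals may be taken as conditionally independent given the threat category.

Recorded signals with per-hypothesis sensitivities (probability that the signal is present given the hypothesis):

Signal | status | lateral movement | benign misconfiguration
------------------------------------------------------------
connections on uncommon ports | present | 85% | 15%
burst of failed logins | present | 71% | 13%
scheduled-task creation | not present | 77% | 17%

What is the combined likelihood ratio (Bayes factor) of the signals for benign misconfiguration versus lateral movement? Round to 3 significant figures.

Take the product of per-signal likelihoods under each hypothesis (using 1 − P(present | H) for each absent signal), then divide.
  benign misconfiguration: 0.15 × 0.13 × (1 − 0.17) = 0.016185
  lateral movement: 0.85 × 0.71 × (1 − 0.77) = 0.1388
Bayes factor = 0.016185 / 0.1388 ≈ 0.117

0.117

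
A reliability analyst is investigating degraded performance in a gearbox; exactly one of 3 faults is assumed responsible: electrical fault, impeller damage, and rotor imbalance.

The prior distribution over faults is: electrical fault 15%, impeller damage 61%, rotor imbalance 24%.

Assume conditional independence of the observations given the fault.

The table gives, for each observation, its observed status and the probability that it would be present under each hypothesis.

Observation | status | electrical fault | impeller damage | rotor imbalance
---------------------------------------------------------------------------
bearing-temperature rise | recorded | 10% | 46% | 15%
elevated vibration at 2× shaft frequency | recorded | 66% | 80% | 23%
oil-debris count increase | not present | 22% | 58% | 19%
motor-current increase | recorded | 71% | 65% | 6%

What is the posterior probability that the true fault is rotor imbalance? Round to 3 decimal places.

By Bayes' rule with conditional independence, the unnormalized weight for each hypothesis is prior × ∏ likelihoods (using 1 − P(present | H) for each absent observation):
  electrical fault: 0.15 × 0.10 × 0.66 × (1 − 0.22) × 0.71 = 0.0054826
  impeller damage: 0.61 × 0.46 × 0.80 × (1 − 0.58) × 0.65 = 0.061283
  rotor imbalance: 0.24 × 0.15 × 0.23 × (1 − 0.19) × 0.06 = 0.00040241
Marginal likelihood of the evidence = 0.067168.
P(rotor imbalance | evidence) = 0.00040241 / 0.067168 ≈ 0.006.

0.006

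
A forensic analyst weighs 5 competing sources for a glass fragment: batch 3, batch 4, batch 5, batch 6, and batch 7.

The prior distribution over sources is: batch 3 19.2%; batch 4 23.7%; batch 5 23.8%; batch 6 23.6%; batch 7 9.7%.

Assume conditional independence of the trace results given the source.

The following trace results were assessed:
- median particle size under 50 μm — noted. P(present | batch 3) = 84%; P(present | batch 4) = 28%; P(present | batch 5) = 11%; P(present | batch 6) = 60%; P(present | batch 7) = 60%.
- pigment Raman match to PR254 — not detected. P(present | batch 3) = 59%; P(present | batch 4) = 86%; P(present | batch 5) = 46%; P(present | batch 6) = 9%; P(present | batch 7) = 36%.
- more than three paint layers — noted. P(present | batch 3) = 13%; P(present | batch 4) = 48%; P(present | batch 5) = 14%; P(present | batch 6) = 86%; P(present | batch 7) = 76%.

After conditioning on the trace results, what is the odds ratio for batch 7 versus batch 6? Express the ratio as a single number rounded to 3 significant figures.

Unnormalized posterior weight (prior times the trace result likelihoods) for each of the two hypotheses (using 1 − P(present | H) for each absent trace result):
  batch 7: 0.097 × 0.60 × (1 − 0.36) × 0.76 = 0.028308
  batch 6: 0.236 × 0.60 × (1 − 0.09) × 0.86 = 0.11082
Posterior odds = 0.028308 / 0.11082 ≈ 0.255.

0.255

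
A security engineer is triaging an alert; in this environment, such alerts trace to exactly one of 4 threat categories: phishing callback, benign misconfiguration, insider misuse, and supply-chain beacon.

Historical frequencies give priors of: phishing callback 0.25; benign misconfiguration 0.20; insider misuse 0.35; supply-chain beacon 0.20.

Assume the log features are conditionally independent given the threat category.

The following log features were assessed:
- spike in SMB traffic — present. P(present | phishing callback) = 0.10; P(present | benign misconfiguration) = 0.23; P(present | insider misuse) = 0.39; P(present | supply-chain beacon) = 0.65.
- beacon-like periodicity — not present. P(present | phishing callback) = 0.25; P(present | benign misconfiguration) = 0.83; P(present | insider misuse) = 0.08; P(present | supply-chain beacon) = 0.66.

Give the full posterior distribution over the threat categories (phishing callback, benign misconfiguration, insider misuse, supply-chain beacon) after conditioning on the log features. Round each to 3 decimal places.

0.095, 0.040, 0.640, 0.225

By Bayes' rule with conditional independence, the unnormalized weight for each hypothesis is prior × ∏ likelihoods (using 1 − P(present | H) for each absent log feature):
  phishing callback: 0.25 × 0.10 × (1 − 0.25) = 0.01875
  benign misconfiguration: 0.20 × 0.23 × (1 − 0.83) = 0.00782
  insider misuse: 0.35 × 0.39 × (1 − 0.08) = 0.12558
  supply-chain beacon: 0.20 × 0.65 × (1 − 0.66) = 0.0442
Normalizing constant Z = 0.01875 + 0.00782 + 0.12558 + 0.0442 = 0.19635.
P(phishing callback | evidence) = 0.01875 / 0.19635 ≈ 0.095
P(benign misconfiguration | evidence) = 0.00782 / 0.19635 ≈ 0.040
P(insider misuse | evidence) = 0.12558 / 0.19635 ≈ 0.640
P(supply-chain beacon | evidence) = 0.0442 / 0.19635 ≈ 0.225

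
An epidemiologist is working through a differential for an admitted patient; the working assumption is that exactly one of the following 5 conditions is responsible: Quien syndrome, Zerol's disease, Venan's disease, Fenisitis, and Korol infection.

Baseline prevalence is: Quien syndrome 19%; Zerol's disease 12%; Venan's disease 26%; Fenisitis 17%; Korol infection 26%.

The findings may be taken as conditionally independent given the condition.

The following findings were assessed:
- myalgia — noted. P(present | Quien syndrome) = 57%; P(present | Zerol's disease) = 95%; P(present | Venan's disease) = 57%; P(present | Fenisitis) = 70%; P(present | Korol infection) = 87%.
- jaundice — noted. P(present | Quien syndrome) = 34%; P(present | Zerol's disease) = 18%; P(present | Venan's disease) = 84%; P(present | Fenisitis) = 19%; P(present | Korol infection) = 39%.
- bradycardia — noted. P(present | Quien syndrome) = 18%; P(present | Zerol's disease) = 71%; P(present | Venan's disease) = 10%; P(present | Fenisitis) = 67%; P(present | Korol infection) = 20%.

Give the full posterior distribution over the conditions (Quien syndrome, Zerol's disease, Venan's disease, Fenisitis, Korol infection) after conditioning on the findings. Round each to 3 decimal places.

0.100, 0.219, 0.187, 0.228, 0.266

Multiply each prior by the joint likelihood of the evidence pattern:
  Quien syndrome: 0.19 × 0.57 × 0.34 × 0.18 = 0.006628
  Zerol's disease: 0.12 × 0.95 × 0.18 × 0.71 = 0.014569
  Venan's disease: 0.26 × 0.57 × 0.84 × 0.10 = 0.012449
  Fenisitis: 0.17 × 0.70 × 0.19 × 0.67 = 0.015149
  Korol infection: 0.26 × 0.87 × 0.39 × 0.20 = 0.017644
Marginal likelihood of the evidence = 0.066438.
P(Quien syndrome | evidence) = 0.006628 / 0.066438 ≈ 0.100
P(Zerol's disease | evidence) = 0.014569 / 0.066438 ≈ 0.219
P(Venan's disease | evidence) = 0.012449 / 0.066438 ≈ 0.187
P(Fenisitis | evidence) = 0.015149 / 0.066438 ≈ 0.228
P(Korol infection | evidence) = 0.017644 / 0.066438 ≈ 0.266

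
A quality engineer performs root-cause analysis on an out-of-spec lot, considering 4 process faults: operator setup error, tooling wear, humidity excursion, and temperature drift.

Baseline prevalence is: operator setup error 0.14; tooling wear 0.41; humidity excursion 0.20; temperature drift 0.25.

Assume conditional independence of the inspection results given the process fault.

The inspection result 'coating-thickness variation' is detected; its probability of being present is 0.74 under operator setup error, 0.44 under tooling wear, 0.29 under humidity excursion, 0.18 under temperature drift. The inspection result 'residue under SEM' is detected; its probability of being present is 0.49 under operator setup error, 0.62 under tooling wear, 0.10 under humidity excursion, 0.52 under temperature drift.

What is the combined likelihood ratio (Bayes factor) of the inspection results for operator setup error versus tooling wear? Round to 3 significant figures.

The Bayes factor is the ratio of the joint likelihoods of the inspection result pattern under the two hypotheses.
  operator setup error: 0.74 × 0.49 = 0.3626
  tooling wear: 0.44 × 0.62 = 0.2728
Bayes factor = 0.3626 / 0.2728 ≈ 1.33

1.33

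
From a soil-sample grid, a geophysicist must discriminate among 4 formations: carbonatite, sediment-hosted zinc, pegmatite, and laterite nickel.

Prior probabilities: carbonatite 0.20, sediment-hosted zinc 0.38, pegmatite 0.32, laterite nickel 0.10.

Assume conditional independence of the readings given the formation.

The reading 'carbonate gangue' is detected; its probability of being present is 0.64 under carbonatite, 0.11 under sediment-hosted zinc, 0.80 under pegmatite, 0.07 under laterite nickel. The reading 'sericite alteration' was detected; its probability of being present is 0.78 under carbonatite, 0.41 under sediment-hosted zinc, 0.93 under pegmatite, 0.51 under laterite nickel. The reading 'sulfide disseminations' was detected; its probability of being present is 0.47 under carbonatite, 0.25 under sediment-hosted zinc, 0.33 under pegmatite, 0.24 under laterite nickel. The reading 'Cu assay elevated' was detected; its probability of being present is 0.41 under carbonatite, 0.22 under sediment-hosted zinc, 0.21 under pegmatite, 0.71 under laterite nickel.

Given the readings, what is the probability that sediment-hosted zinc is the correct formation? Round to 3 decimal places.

Multiply each prior by the joint likelihood of the reading pattern:
  carbonatite: 0.20 × 0.64 × 0.78 × 0.47 × 0.41 = 0.019239
  sediment-hosted zinc: 0.38 × 0.11 × 0.41 × 0.25 × 0.22 = 0.00094259
  pegmatite: 0.32 × 0.80 × 0.93 × 0.33 × 0.21 = 0.016499
  laterite nickel: 0.10 × 0.07 × 0.51 × 0.24 × 0.71 = 0.00060833
Normalizing constant Z = 0.019239 + 0.00094259 + 0.016499 + 0.00060833 = 0.037289.
P(sediment-hosted zinc | evidence) = 0.00094259 / 0.037289 ≈ 0.025.

0.025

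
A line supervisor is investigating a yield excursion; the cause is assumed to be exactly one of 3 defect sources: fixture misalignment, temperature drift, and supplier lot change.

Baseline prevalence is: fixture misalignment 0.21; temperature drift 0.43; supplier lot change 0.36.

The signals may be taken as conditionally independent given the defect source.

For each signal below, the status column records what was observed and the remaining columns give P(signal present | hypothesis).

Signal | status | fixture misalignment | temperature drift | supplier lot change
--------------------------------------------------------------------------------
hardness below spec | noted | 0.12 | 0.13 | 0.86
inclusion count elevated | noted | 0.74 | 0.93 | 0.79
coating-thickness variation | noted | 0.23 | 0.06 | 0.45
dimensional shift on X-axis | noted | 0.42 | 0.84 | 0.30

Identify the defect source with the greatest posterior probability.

supplier lot change

For each hypothesis, the unnormalized posterior weight is prior × product of the signal likelihoods:
  fixture misalignment: 0.21 × 0.12 × 0.74 × 0.23 × 0.42 = 0.0018014
  temperature drift: 0.43 × 0.13 × 0.93 × 0.06 × 0.84 = 0.0026201
  supplier lot change: 0.36 × 0.86 × 0.79 × 0.45 × 0.30 = 0.033019
Normalizing constant Z = 0.0018014 + 0.0026201 + 0.033019 = 0.03744.
P(fixture misalignment | evidence) ≈ 0.0018014 / 0.03744 ≈ 0.048
P(temperature drift | evidence) ≈ 0.0026201 / 0.03744 ≈ 0.070
P(supplier lot change | evidence) ≈ 0.033019 / 0.03744 ≈ 0.882
The largest is 0.882, so supplier lot change is most probable.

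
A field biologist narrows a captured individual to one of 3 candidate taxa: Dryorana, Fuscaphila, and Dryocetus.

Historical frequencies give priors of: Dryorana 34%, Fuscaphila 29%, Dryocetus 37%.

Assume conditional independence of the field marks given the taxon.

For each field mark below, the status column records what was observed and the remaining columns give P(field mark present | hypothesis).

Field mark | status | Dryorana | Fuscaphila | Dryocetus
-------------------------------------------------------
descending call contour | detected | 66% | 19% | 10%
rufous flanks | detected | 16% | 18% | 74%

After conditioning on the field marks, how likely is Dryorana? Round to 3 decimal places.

Multiply each prior by the joint likelihood of the field mark pattern:
  Dryorana: 0.34 × 0.66 × 0.16 = 0.035904
  Fuscaphila: 0.29 × 0.19 × 0.18 = 0.009918
  Dryocetus: 0.37 × 0.10 × 0.74 = 0.02738
The unnormalized weights sum to 0.073202.
P(Dryorana | evidence) = 0.035904 / 0.073202 ≈ 0.490.

0.490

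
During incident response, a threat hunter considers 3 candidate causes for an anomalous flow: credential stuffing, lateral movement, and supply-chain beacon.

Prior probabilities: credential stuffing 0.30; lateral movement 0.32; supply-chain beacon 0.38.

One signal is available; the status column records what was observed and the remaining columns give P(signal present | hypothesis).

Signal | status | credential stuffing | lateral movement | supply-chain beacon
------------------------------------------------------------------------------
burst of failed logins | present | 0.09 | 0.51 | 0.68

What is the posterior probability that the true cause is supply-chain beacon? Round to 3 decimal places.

By Bayes' rule, the unnormalized weight for each hypothesis is prior × likelihood:
  credential stuffing: 0.30 × 0.09 = 0.027
  lateral movement: 0.32 × 0.51 = 0.1632
  supply-chain beacon: 0.38 × 0.68 = 0.2584
Normalizing constant Z = 0.027 + 0.1632 + 0.2584 = 0.4486.
P(supply-chain beacon | evidence) = 0.2584 / 0.4486 ≈ 0.576.

0.576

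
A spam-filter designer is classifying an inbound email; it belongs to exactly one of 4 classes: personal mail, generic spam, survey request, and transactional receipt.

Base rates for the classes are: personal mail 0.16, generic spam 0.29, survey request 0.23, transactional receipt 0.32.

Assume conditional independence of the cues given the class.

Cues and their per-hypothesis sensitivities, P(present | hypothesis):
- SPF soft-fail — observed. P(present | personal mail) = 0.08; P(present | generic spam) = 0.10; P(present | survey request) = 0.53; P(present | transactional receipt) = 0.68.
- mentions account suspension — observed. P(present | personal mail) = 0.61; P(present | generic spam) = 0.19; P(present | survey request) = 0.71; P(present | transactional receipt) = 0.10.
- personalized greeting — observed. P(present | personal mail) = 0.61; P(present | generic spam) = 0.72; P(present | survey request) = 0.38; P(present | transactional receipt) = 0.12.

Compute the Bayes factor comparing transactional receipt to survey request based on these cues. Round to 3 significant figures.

Joint likelihood of the cue pattern under each hypothesis:
  transactional receipt: 0.68 × 0.10 × 0.12 = 0.00816
  survey request: 0.53 × 0.71 × 0.38 = 0.14299
Bayes factor = 0.00816 / 0.14299 ≈ 0.0571

0.0571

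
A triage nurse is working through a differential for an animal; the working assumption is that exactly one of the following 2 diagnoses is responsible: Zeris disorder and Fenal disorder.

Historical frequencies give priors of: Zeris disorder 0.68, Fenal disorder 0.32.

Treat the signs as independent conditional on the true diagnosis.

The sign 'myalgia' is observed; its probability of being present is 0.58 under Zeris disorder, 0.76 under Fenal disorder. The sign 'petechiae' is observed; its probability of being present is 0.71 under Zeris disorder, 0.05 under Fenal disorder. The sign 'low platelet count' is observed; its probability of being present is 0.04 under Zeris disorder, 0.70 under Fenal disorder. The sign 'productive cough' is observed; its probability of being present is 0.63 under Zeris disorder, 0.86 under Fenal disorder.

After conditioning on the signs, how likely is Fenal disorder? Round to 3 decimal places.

Multiply each prior by the joint likelihood of the sign pattern:
  Zeris disorder: 0.68 × 0.58 × 0.71 × 0.04 × 0.63 = 0.0070566
  Fenal disorder: 0.32 × 0.76 × 0.05 × 0.70 × 0.86 = 0.0073203
Marginal likelihood of the evidence = 0.014377.
P(Fenal disorder | evidence) = 0.0073203 / 0.014377 ≈ 0.509.

0.509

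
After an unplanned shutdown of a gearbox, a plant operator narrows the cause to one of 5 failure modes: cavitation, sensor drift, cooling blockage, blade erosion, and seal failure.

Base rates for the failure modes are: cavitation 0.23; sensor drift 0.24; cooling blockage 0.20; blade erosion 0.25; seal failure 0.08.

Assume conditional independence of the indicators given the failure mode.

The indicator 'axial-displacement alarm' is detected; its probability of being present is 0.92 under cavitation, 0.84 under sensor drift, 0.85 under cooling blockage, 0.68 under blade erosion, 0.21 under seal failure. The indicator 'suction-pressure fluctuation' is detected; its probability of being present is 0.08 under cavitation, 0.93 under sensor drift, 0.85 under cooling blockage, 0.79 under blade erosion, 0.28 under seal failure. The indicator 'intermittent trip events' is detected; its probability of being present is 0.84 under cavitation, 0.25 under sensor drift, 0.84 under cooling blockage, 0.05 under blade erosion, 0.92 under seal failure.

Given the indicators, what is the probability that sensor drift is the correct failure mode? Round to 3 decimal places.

By Bayes' rule with conditional independence, the unnormalized weight for each hypothesis is prior × ∏ likelihoods:
  cavitation: 0.23 × 0.92 × 0.08 × 0.84 = 0.01422
  sensor drift: 0.24 × 0.84 × 0.93 × 0.25 = 0.046872
  cooling blockage: 0.20 × 0.85 × 0.85 × 0.84 = 0.12138
  blade erosion: 0.25 × 0.68 × 0.79 × 0.05 = 0.006715
  seal failure: 0.08 × 0.21 × 0.28 × 0.92 = 0.0043277
The unnormalized weights sum to 0.19351.
P(sensor drift | evidence) = 0.046872 / 0.19351 ≈ 0.242.

0.242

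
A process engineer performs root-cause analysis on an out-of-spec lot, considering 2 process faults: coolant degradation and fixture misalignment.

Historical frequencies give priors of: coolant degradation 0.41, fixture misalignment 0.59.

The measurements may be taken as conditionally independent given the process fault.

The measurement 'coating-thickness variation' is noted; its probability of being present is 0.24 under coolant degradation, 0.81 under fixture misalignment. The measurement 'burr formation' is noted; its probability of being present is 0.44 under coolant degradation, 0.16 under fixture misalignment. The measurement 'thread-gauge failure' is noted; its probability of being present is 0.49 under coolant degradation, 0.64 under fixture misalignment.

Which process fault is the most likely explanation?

fixture misalignment

For each hypothesis, the unnormalized posterior weight is prior × product of the measurement likelihoods:
  coolant degradation: 0.41 × 0.24 × 0.44 × 0.49 = 0.021215
  fixture misalignment: 0.59 × 0.81 × 0.16 × 0.64 = 0.048937
Marginal likelihood of the evidence = 0.070152.
P(coolant degradation | evidence) ≈ 0.021215 / 0.070152 ≈ 0.302
P(fixture misalignment | evidence) ≈ 0.048937 / 0.070152 ≈ 0.698
The largest is 0.698, so fixture misalignment is most probable.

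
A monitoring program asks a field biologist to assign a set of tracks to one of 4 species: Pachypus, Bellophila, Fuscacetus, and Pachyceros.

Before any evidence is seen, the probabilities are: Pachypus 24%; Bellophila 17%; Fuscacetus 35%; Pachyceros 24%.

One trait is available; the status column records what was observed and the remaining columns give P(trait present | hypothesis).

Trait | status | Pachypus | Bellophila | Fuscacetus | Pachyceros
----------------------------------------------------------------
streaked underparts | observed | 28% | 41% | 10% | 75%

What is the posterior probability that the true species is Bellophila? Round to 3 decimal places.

Multiply each prior by the likelihood of the trait:
  Pachypus: 0.24 × 0.28 = 0.0672
  Bellophila: 0.17 × 0.41 = 0.0697
  Fuscacetus: 0.35 × 0.10 = 0.035
  Pachyceros: 0.24 × 0.75 = 0.18
Normalizing constant Z = 0.0672 + 0.0697 + 0.035 + 0.18 = 0.3519.
P(Bellophila | evidence) = 0.0697 / 0.3519 ≈ 0.198.

0.198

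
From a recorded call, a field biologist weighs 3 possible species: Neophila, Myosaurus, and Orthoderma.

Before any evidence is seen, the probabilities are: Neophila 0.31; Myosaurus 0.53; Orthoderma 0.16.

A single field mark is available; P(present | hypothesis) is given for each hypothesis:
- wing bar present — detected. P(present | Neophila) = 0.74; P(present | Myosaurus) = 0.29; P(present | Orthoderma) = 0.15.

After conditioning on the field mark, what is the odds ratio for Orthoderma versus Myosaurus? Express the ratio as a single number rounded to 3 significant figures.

The normalizing constant cancels in an odds ratio, so compute prior × likelihood for the two hypotheses only:
  Orthoderma: 0.16 × 0.15 = 0.024
  Myosaurus: 0.53 × 0.29 = 0.1537
Posterior odds = 0.024 / 0.1537 ≈ 0.156.

0.156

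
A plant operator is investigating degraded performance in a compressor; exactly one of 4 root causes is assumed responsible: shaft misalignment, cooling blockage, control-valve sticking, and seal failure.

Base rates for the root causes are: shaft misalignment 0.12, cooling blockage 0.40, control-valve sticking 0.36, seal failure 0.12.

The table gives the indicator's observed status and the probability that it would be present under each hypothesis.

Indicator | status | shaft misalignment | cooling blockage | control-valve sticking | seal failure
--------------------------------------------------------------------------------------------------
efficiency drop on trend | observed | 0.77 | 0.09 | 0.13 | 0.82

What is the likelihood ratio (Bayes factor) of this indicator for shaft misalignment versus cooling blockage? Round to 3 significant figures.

The Bayes factor is the ratio of the two likelihoods.
  shaft misalignment: 0.77
  cooling blockage: 0.09
Bayes factor = 0.77 / 0.09 ≈ 8.56

8.56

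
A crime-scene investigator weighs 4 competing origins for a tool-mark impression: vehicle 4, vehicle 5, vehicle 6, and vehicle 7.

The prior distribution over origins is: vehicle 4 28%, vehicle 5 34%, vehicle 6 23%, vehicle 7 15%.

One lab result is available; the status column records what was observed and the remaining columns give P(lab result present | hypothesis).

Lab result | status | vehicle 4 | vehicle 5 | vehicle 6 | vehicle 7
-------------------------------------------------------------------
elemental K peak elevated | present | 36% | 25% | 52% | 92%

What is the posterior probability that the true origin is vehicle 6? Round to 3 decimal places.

0.270

By Bayes' rule, the unnormalized weight for each hypothesis is prior × likelihood:
  vehicle 4: 0.28 × 0.36 = 0.1008
  vehicle 5: 0.34 × 0.25 = 0.085
  vehicle 6: 0.23 × 0.52 = 0.1196
  vehicle 7: 0.15 × 0.92 = 0.138
Normalizing constant Z = 0.1008 + 0.085 + 0.1196 + 0.138 = 0.4434.
P(vehicle 6 | evidence) = 0.1196 / 0.4434 ≈ 0.270.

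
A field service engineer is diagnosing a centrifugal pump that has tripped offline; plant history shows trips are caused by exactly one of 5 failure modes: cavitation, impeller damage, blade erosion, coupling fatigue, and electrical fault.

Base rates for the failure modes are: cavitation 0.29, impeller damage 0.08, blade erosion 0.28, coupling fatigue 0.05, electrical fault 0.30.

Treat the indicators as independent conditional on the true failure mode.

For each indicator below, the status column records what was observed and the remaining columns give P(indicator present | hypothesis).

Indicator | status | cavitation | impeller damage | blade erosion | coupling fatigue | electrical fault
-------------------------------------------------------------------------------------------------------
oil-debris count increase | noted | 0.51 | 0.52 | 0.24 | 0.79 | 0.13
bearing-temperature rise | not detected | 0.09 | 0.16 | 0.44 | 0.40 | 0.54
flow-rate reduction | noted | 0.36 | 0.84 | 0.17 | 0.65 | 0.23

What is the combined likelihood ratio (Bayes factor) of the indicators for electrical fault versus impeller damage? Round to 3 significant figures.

Joint likelihood of the indicator pattern under each hypothesis (using 1 − P(present | H) for each absent indicator):
  electrical fault: 0.13 × (1 − 0.54) × 0.23 = 0.013754
  impeller damage: 0.52 × (1 − 0.16) × 0.84 = 0.36691
Bayes factor = 0.013754 / 0.36691 ≈ 0.0375

0.0375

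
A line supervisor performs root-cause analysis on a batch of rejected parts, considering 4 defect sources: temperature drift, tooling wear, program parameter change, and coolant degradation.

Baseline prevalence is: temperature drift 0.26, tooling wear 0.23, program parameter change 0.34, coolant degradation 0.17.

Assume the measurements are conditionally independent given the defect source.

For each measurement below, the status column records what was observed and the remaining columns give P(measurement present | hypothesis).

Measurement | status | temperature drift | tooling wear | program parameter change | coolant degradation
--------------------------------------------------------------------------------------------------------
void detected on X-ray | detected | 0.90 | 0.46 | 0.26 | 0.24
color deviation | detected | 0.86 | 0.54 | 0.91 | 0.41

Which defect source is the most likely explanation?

Multiply each prior by the joint likelihood of the measurement pattern:
  temperature drift: 0.26 × 0.90 × 0.86 = 0.20124
  tooling wear: 0.23 × 0.46 × 0.54 = 0.057132
  program parameter change: 0.34 × 0.26 × 0.91 = 0.080444
  coolant degradation: 0.17 × 0.24 × 0.41 = 0.016728
The unnormalized weights sum to 0.35554.
P(temperature drift | evidence) ≈ 0.20124 / 0.35554 ≈ 0.566
P(tooling wear | evidence) ≈ 0.057132 / 0.35554 ≈ 0.161
P(program parameter change | evidence) ≈ 0.080444 / 0.35554 ≈ 0.226
P(coolant degradation | evidence) ≈ 0.016728 / 0.35554 ≈ 0.047
The largest is 0.566, so temperature drift is most probable.

temperature drift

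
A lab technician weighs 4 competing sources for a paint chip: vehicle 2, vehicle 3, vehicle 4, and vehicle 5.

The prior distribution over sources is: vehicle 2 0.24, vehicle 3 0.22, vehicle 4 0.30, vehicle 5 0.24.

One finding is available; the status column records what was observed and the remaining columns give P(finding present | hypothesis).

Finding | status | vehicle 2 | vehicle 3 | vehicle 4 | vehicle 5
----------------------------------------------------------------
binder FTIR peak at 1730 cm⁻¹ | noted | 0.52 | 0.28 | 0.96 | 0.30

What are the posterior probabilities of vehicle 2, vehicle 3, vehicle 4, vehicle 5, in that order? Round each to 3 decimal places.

0.228, 0.113, 0.527, 0.132

By Bayes' rule, the unnormalized weight for each hypothesis is prior × likelihood:
  vehicle 2: 0.24 × 0.52 = 0.1248
  vehicle 3: 0.22 × 0.28 = 0.0616
  vehicle 4: 0.30 × 0.96 = 0.288
  vehicle 5: 0.24 × 0.30 = 0.072
Marginal likelihood of the evidence = 0.5464.
P(vehicle 2 | evidence) = 0.1248 / 0.5464 ≈ 0.228
P(vehicle 3 | evidence) = 0.0616 / 0.5464 ≈ 0.113
P(vehicle 4 | evidence) = 0.288 / 0.5464 ≈ 0.527
P(vehicle 5 | evidence) = 0.072 / 0.5464 ≈ 0.132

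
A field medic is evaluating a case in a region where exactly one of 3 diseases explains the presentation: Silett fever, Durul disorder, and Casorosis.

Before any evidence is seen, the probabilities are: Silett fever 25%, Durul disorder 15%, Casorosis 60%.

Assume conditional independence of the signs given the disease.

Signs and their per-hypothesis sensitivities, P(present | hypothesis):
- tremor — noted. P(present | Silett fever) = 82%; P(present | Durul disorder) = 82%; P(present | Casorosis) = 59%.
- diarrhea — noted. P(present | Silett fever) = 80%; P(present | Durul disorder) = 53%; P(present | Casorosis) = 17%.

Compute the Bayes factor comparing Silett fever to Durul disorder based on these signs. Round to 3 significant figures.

1.51

Take the product of per-sign likelihoods under each hypothesis, then divide.
  Silett fever: 0.82 × 0.80 = 0.656
  Durul disorder: 0.82 × 0.53 = 0.4346
Bayes factor = 0.656 / 0.4346 ≈ 1.51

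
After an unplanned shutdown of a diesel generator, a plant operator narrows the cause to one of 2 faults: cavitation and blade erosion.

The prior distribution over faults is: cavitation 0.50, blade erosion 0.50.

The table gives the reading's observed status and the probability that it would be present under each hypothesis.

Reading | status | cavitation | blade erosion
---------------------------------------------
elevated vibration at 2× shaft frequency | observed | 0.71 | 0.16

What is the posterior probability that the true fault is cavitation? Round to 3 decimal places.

By Bayes' rule, the unnormalized weight for each hypothesis is prior × likelihood:
  cavitation: 0.50 × 0.71 = 0.355
  blade erosion: 0.50 × 0.16 = 0.08
Normalizing constant Z = 0.355 + 0.08 = 0.435.
P(cavitation | evidence) = 0.355 / 0.435 ≈ 0.816.

0.816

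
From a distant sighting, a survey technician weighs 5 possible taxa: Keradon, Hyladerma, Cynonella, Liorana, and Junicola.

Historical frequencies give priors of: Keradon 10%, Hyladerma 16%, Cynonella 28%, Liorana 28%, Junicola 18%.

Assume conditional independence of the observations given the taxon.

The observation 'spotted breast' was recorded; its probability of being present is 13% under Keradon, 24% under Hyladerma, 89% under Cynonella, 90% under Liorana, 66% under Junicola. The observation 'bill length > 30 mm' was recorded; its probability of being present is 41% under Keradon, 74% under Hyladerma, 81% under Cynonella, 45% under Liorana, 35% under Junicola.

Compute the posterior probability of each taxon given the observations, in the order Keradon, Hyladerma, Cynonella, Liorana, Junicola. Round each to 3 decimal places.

By Bayes' rule with conditional independence, the unnormalized weight for each hypothesis is prior × ∏ likelihoods:
  Keradon: 0.10 × 0.13 × 0.41 = 0.00533
  Hyladerma: 0.16 × 0.24 × 0.74 = 0.028416
  Cynonella: 0.28 × 0.89 × 0.81 = 0.20185
  Liorana: 0.28 × 0.90 × 0.45 = 0.1134
  Junicola: 0.18 × 0.66 × 0.35 = 0.04158
Marginal likelihood of the evidence = 0.39058.
P(Keradon | evidence) = 0.00533 / 0.39058 ≈ 0.014
P(Hyladerma | evidence) = 0.028416 / 0.39058 ≈ 0.073
P(Cynonella | evidence) = 0.20185 / 0.39058 ≈ 0.517
P(Liorana | evidence) = 0.1134 / 0.39058 ≈ 0.290
P(Junicola | evidence) = 0.04158 / 0.39058 ≈ 0.106

0.014, 0.073, 0.517, 0.290, 0.106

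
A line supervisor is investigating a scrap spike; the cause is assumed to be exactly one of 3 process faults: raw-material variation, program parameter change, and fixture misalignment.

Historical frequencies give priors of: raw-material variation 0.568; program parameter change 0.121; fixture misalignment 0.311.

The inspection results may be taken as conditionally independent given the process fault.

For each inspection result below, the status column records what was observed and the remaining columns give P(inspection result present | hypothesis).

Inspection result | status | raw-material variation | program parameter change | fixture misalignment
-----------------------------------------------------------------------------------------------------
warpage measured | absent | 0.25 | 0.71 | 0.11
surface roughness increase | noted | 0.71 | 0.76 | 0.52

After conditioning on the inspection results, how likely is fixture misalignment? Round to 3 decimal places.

For each hypothesis, the unnormalized posterior weight is prior × product of the inspection result likelihoods (using 1 − P(present | H) for each absent inspection result):
  raw-material variation: 0.568 × (1 − 0.25) × 0.71 = 0.30246
  program parameter change: 0.121 × (1 − 0.71) × 0.76 = 0.026668
  fixture misalignment: 0.311 × (1 − 0.11) × 0.52 = 0.14393
Normalizing constant Z = 0.30246 + 0.026668 + 0.14393 = 0.47306.
P(fixture misalignment | evidence) = 0.14393 / 0.47306 ≈ 0.304.

0.304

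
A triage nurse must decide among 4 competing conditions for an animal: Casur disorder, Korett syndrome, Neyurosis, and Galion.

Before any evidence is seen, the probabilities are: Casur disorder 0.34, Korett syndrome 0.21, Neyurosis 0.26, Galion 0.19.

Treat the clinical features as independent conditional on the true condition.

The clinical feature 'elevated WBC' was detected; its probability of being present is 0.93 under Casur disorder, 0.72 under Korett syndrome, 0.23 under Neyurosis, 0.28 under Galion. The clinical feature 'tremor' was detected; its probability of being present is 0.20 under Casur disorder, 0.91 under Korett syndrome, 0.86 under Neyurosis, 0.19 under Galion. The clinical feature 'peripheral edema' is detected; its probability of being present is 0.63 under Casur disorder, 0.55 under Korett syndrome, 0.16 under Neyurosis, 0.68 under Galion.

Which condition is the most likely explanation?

Korett syndrome

Multiply each prior by the joint likelihood of the clinical feature pattern:
  Casur disorder: 0.34 × 0.93 × 0.20 × 0.63 = 0.039841
  Korett syndrome: 0.21 × 0.72 × 0.91 × 0.55 = 0.075676
  Neyurosis: 0.26 × 0.23 × 0.86 × 0.16 = 0.0082285
  Galion: 0.19 × 0.28 × 0.19 × 0.68 = 0.0068734
Normalizing constant Z = 0.039841 + 0.075676 + 0.0082285 + 0.0068734 = 0.13062.
P(Casur disorder | evidence) ≈ 0.039841 / 0.13062 ≈ 0.305
P(Korett syndrome | evidence) ≈ 0.075676 / 0.13062 ≈ 0.579
P(Neyurosis | evidence) ≈ 0.0082285 / 0.13062 ≈ 0.063
P(Galion | evidence) ≈ 0.0068734 / 0.13062 ≈ 0.053
The largest is 0.579, so Korett syndrome is most probable.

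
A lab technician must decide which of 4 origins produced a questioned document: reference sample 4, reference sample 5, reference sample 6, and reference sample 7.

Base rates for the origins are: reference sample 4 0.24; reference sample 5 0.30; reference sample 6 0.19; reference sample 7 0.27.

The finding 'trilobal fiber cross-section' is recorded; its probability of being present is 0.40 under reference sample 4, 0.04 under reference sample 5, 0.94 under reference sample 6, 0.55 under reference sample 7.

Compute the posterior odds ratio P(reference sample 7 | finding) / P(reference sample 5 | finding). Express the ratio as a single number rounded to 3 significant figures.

12.4

Unnormalized posterior weight (prior times the finding likelihood) for each of the two hypotheses:
  reference sample 7: 0.27 × 0.55 = 0.1485
  reference sample 5: 0.30 × 0.04 = 0.012
Odds(reference sample 7 : reference sample 5) = 0.1485 / 0.012 ≈ 12.4.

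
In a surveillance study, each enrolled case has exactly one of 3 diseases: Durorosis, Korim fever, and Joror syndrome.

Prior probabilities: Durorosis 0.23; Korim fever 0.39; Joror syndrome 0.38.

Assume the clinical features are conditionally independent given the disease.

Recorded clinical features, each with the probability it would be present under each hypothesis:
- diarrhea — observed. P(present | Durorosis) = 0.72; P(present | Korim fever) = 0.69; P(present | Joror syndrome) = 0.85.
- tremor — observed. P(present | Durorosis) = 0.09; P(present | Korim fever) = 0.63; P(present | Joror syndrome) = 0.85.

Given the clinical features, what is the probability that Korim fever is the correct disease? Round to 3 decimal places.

0.369

For each hypothesis, the unnormalized posterior weight is prior × product of the clinical feature likelihoods:
  Durorosis: 0.23 × 0.72 × 0.09 = 0.014904
  Korim fever: 0.39 × 0.69 × 0.63 = 0.16953
  Joror syndrome: 0.38 × 0.85 × 0.85 = 0.27455
The unnormalized weights sum to 0.45899.
P(Korim fever | evidence) = 0.16953 / 0.45899 ≈ 0.369.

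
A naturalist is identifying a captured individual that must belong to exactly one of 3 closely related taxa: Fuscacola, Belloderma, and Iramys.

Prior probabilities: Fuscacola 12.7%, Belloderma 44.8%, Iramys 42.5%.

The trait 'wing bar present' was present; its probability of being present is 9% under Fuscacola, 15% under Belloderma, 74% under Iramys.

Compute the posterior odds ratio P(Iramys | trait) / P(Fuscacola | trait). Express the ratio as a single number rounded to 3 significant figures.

The normalizing constant cancels in an odds ratio, so compute prior × likelihood for the two hypotheses only:
  Iramys: 0.425 × 0.74 = 0.3145
  Fuscacola: 0.127 × 0.09 = 0.01143
Posterior odds = 0.3145 / 0.01143 ≈ 27.5.

27.5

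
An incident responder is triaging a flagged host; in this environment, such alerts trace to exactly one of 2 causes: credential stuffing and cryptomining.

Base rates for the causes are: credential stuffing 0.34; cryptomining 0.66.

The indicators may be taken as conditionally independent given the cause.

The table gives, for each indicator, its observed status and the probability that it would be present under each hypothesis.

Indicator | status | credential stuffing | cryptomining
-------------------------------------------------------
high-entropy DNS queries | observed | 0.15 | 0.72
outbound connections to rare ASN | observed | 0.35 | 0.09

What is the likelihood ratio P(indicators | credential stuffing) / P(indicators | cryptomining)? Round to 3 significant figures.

0.810

The Bayes factor is the ratio of the joint likelihoods of the indicator pattern under the two hypotheses.
  credential stuffing: 0.15 × 0.35 = 0.0525
  cryptomining: 0.72 × 0.09 = 0.0648
Bayes factor = 0.0525 / 0.0648 ≈ 0.810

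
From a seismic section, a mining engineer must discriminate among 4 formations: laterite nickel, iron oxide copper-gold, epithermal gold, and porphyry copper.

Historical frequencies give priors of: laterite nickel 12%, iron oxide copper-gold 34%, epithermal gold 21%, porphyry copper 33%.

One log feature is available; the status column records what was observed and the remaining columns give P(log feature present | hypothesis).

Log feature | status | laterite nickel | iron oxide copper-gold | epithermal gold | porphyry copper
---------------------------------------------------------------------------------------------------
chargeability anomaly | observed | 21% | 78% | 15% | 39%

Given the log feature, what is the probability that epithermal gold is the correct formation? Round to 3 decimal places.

For each hypothesis, the unnormalized posterior weight is prior × likelihood:
  laterite nickel: 0.12 × 0.21 = 0.0252
  iron oxide copper-gold: 0.34 × 0.78 = 0.2652
  epithermal gold: 0.21 × 0.15 = 0.0315
  porphyry copper: 0.33 × 0.39 = 0.1287
The unnormalized weights sum to 0.4506.
P(epithermal gold | evidence) = 0.0315 / 0.4506 ≈ 0.070.

0.070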